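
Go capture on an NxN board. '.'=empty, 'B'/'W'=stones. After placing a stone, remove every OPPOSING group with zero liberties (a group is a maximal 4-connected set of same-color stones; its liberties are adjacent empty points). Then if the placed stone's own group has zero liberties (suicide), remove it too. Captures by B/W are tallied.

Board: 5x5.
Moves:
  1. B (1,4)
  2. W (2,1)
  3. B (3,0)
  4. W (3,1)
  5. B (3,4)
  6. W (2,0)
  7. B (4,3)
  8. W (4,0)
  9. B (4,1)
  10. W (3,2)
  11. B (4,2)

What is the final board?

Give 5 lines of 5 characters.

Move 1: B@(1,4) -> caps B=0 W=0
Move 2: W@(2,1) -> caps B=0 W=0
Move 3: B@(3,0) -> caps B=0 W=0
Move 4: W@(3,1) -> caps B=0 W=0
Move 5: B@(3,4) -> caps B=0 W=0
Move 6: W@(2,0) -> caps B=0 W=0
Move 7: B@(4,3) -> caps B=0 W=0
Move 8: W@(4,0) -> caps B=0 W=1
Move 9: B@(4,1) -> caps B=0 W=1
Move 10: W@(3,2) -> caps B=0 W=1
Move 11: B@(4,2) -> caps B=0 W=1

Answer: .....
....B
WW...
.WW.B
WBBB.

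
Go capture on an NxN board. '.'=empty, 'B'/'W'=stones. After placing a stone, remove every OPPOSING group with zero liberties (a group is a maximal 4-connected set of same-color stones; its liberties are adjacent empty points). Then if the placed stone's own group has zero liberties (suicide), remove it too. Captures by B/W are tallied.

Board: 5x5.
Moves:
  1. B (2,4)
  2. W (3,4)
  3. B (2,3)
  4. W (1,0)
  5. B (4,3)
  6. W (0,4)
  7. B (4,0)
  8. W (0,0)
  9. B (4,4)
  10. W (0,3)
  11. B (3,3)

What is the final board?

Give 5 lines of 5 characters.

Answer: W..WW
W....
...BB
...B.
B..BB

Derivation:
Move 1: B@(2,4) -> caps B=0 W=0
Move 2: W@(3,4) -> caps B=0 W=0
Move 3: B@(2,3) -> caps B=0 W=0
Move 4: W@(1,0) -> caps B=0 W=0
Move 5: B@(4,3) -> caps B=0 W=0
Move 6: W@(0,4) -> caps B=0 W=0
Move 7: B@(4,0) -> caps B=0 W=0
Move 8: W@(0,0) -> caps B=0 W=0
Move 9: B@(4,4) -> caps B=0 W=0
Move 10: W@(0,3) -> caps B=0 W=0
Move 11: B@(3,3) -> caps B=1 W=0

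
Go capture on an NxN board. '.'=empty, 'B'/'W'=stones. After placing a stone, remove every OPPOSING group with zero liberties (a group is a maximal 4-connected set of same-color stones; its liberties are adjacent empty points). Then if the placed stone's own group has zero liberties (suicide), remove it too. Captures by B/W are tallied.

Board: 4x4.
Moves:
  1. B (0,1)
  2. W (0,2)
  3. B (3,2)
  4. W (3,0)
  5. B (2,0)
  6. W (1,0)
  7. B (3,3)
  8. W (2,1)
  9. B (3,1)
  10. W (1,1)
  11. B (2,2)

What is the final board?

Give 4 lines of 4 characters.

Move 1: B@(0,1) -> caps B=0 W=0
Move 2: W@(0,2) -> caps B=0 W=0
Move 3: B@(3,2) -> caps B=0 W=0
Move 4: W@(3,0) -> caps B=0 W=0
Move 5: B@(2,0) -> caps B=0 W=0
Move 6: W@(1,0) -> caps B=0 W=0
Move 7: B@(3,3) -> caps B=0 W=0
Move 8: W@(2,1) -> caps B=0 W=1
Move 9: B@(3,1) -> caps B=0 W=1
Move 10: W@(1,1) -> caps B=0 W=1
Move 11: B@(2,2) -> caps B=0 W=1

Answer: .BW.
WW..
.WB.
WBBB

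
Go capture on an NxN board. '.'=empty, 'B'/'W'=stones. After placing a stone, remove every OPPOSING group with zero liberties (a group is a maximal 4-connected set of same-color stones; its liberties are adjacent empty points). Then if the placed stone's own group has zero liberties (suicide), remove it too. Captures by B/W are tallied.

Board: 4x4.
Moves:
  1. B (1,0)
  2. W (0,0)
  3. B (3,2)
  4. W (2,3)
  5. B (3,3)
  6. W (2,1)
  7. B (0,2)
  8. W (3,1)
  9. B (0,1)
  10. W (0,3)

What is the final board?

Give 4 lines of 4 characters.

Move 1: B@(1,0) -> caps B=0 W=0
Move 2: W@(0,0) -> caps B=0 W=0
Move 3: B@(3,2) -> caps B=0 W=0
Move 4: W@(2,3) -> caps B=0 W=0
Move 5: B@(3,3) -> caps B=0 W=0
Move 6: W@(2,1) -> caps B=0 W=0
Move 7: B@(0,2) -> caps B=0 W=0
Move 8: W@(3,1) -> caps B=0 W=0
Move 9: B@(0,1) -> caps B=1 W=0
Move 10: W@(0,3) -> caps B=1 W=0

Answer: .BBW
B...
.W.W
.WBB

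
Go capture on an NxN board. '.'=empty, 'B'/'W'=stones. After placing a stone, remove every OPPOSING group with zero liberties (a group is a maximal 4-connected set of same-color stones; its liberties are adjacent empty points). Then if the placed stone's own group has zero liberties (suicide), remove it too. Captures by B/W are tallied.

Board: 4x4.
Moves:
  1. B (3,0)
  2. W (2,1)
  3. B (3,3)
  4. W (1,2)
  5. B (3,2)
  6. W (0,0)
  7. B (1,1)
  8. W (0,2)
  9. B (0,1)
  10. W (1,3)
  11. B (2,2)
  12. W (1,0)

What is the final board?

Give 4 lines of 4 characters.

Move 1: B@(3,0) -> caps B=0 W=0
Move 2: W@(2,1) -> caps B=0 W=0
Move 3: B@(3,3) -> caps B=0 W=0
Move 4: W@(1,2) -> caps B=0 W=0
Move 5: B@(3,2) -> caps B=0 W=0
Move 6: W@(0,0) -> caps B=0 W=0
Move 7: B@(1,1) -> caps B=0 W=0
Move 8: W@(0,2) -> caps B=0 W=0
Move 9: B@(0,1) -> caps B=0 W=0
Move 10: W@(1,3) -> caps B=0 W=0
Move 11: B@(2,2) -> caps B=0 W=0
Move 12: W@(1,0) -> caps B=0 W=2

Answer: W.W.
W.WW
.WB.
B.BB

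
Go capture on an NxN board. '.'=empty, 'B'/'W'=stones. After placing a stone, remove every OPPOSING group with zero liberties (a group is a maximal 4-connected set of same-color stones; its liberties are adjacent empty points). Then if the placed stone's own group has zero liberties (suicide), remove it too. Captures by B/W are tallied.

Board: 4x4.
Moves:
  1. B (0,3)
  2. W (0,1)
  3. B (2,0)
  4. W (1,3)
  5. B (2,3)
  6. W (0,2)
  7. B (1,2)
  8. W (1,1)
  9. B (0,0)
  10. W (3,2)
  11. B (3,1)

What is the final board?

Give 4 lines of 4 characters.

Answer: BWW.
.WBW
B..B
.BW.

Derivation:
Move 1: B@(0,3) -> caps B=0 W=0
Move 2: W@(0,1) -> caps B=0 W=0
Move 3: B@(2,0) -> caps B=0 W=0
Move 4: W@(1,3) -> caps B=0 W=0
Move 5: B@(2,3) -> caps B=0 W=0
Move 6: W@(0,2) -> caps B=0 W=1
Move 7: B@(1,2) -> caps B=0 W=1
Move 8: W@(1,1) -> caps B=0 W=1
Move 9: B@(0,0) -> caps B=0 W=1
Move 10: W@(3,2) -> caps B=0 W=1
Move 11: B@(3,1) -> caps B=0 W=1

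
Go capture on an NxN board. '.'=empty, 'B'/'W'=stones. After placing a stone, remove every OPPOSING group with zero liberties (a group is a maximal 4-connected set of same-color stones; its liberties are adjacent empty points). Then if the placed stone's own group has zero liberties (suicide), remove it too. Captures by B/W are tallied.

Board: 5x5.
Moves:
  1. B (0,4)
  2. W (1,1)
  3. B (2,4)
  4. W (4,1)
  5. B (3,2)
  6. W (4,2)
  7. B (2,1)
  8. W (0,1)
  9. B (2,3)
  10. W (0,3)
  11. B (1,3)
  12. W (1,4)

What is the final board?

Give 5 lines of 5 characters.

Answer: .W.W.
.W.BW
.B.BB
..B..
.WW..

Derivation:
Move 1: B@(0,4) -> caps B=0 W=0
Move 2: W@(1,1) -> caps B=0 W=0
Move 3: B@(2,4) -> caps B=0 W=0
Move 4: W@(4,1) -> caps B=0 W=0
Move 5: B@(3,2) -> caps B=0 W=0
Move 6: W@(4,2) -> caps B=0 W=0
Move 7: B@(2,1) -> caps B=0 W=0
Move 8: W@(0,1) -> caps B=0 W=0
Move 9: B@(2,3) -> caps B=0 W=0
Move 10: W@(0,3) -> caps B=0 W=0
Move 11: B@(1,3) -> caps B=0 W=0
Move 12: W@(1,4) -> caps B=0 W=1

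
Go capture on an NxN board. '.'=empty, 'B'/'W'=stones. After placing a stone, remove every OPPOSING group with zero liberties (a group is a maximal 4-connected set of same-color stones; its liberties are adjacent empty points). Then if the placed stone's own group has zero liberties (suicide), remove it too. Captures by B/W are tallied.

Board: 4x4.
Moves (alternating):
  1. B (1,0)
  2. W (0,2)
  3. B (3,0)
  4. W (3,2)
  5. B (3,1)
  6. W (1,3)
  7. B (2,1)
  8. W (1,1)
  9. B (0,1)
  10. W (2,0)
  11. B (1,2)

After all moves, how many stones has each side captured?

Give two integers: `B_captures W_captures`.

Answer: 1 0

Derivation:
Move 1: B@(1,0) -> caps B=0 W=0
Move 2: W@(0,2) -> caps B=0 W=0
Move 3: B@(3,0) -> caps B=0 W=0
Move 4: W@(3,2) -> caps B=0 W=0
Move 5: B@(3,1) -> caps B=0 W=0
Move 6: W@(1,3) -> caps B=0 W=0
Move 7: B@(2,1) -> caps B=0 W=0
Move 8: W@(1,1) -> caps B=0 W=0
Move 9: B@(0,1) -> caps B=0 W=0
Move 10: W@(2,0) -> caps B=0 W=0
Move 11: B@(1,2) -> caps B=1 W=0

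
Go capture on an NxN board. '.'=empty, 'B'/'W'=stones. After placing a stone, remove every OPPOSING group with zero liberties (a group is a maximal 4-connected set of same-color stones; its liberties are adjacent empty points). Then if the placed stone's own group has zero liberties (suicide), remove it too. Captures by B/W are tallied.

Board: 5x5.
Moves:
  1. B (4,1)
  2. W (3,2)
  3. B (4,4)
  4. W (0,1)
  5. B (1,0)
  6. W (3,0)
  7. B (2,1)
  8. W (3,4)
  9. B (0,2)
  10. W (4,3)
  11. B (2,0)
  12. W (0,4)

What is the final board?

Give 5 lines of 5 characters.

Move 1: B@(4,1) -> caps B=0 W=0
Move 2: W@(3,2) -> caps B=0 W=0
Move 3: B@(4,4) -> caps B=0 W=0
Move 4: W@(0,1) -> caps B=0 W=0
Move 5: B@(1,0) -> caps B=0 W=0
Move 6: W@(3,0) -> caps B=0 W=0
Move 7: B@(2,1) -> caps B=0 W=0
Move 8: W@(3,4) -> caps B=0 W=0
Move 9: B@(0,2) -> caps B=0 W=0
Move 10: W@(4,3) -> caps B=0 W=1
Move 11: B@(2,0) -> caps B=0 W=1
Move 12: W@(0,4) -> caps B=0 W=1

Answer: .WB.W
B....
BB...
W.W.W
.B.W.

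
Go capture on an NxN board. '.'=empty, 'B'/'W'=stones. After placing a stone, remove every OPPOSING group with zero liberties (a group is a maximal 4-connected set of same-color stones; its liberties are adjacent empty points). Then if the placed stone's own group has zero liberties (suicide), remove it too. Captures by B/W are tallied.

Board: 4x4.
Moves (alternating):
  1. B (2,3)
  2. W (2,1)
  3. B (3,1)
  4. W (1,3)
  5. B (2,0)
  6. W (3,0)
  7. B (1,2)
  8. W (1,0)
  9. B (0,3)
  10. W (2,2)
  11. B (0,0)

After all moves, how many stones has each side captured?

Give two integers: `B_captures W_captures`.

Move 1: B@(2,3) -> caps B=0 W=0
Move 2: W@(2,1) -> caps B=0 W=0
Move 3: B@(3,1) -> caps B=0 W=0
Move 4: W@(1,3) -> caps B=0 W=0
Move 5: B@(2,0) -> caps B=0 W=0
Move 6: W@(3,0) -> caps B=0 W=0
Move 7: B@(1,2) -> caps B=0 W=0
Move 8: W@(1,0) -> caps B=0 W=0
Move 9: B@(0,3) -> caps B=1 W=0
Move 10: W@(2,2) -> caps B=1 W=0
Move 11: B@(0,0) -> caps B=1 W=0

Answer: 1 0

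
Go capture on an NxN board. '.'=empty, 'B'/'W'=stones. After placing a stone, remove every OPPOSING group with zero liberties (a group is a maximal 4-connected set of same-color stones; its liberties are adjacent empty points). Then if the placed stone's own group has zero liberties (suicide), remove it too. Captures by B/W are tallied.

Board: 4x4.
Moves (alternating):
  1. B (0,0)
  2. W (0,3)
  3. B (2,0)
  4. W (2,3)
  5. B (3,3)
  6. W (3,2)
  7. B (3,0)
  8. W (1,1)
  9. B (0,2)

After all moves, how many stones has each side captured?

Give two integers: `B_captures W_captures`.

Answer: 0 1

Derivation:
Move 1: B@(0,0) -> caps B=0 W=0
Move 2: W@(0,3) -> caps B=0 W=0
Move 3: B@(2,0) -> caps B=0 W=0
Move 4: W@(2,3) -> caps B=0 W=0
Move 5: B@(3,3) -> caps B=0 W=0
Move 6: W@(3,2) -> caps B=0 W=1
Move 7: B@(3,0) -> caps B=0 W=1
Move 8: W@(1,1) -> caps B=0 W=1
Move 9: B@(0,2) -> caps B=0 W=1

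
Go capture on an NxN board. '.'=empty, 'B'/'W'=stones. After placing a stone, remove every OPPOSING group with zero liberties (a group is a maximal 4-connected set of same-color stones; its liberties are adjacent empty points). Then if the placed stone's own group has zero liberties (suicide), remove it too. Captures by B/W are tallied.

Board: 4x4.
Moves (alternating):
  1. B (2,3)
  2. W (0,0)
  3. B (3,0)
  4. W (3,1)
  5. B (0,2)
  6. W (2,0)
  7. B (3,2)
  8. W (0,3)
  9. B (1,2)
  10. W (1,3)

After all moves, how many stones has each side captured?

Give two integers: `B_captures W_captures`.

Answer: 0 1

Derivation:
Move 1: B@(2,3) -> caps B=0 W=0
Move 2: W@(0,0) -> caps B=0 W=0
Move 3: B@(3,0) -> caps B=0 W=0
Move 4: W@(3,1) -> caps B=0 W=0
Move 5: B@(0,2) -> caps B=0 W=0
Move 6: W@(2,0) -> caps B=0 W=1
Move 7: B@(3,2) -> caps B=0 W=1
Move 8: W@(0,3) -> caps B=0 W=1
Move 9: B@(1,2) -> caps B=0 W=1
Move 10: W@(1,3) -> caps B=0 W=1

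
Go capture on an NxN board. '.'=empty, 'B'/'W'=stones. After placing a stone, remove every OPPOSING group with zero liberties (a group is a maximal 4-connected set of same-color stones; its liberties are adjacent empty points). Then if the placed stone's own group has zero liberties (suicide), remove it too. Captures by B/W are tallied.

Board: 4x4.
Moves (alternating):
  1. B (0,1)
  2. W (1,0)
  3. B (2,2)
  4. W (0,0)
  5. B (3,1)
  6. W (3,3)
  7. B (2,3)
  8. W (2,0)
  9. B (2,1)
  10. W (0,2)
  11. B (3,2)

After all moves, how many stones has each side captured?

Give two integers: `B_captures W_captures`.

Move 1: B@(0,1) -> caps B=0 W=0
Move 2: W@(1,0) -> caps B=0 W=0
Move 3: B@(2,2) -> caps B=0 W=0
Move 4: W@(0,0) -> caps B=0 W=0
Move 5: B@(3,1) -> caps B=0 W=0
Move 6: W@(3,3) -> caps B=0 W=0
Move 7: B@(2,3) -> caps B=0 W=0
Move 8: W@(2,0) -> caps B=0 W=0
Move 9: B@(2,1) -> caps B=0 W=0
Move 10: W@(0,2) -> caps B=0 W=0
Move 11: B@(3,2) -> caps B=1 W=0

Answer: 1 0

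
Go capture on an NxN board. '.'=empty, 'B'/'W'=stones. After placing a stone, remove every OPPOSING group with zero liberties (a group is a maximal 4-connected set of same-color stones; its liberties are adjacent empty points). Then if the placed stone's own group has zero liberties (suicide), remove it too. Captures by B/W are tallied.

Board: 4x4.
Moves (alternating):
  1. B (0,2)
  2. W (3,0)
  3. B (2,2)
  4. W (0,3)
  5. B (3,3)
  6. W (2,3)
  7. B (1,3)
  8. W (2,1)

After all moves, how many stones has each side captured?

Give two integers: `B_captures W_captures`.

Move 1: B@(0,2) -> caps B=0 W=0
Move 2: W@(3,0) -> caps B=0 W=0
Move 3: B@(2,2) -> caps B=0 W=0
Move 4: W@(0,3) -> caps B=0 W=0
Move 5: B@(3,3) -> caps B=0 W=0
Move 6: W@(2,3) -> caps B=0 W=0
Move 7: B@(1,3) -> caps B=2 W=0
Move 8: W@(2,1) -> caps B=2 W=0

Answer: 2 0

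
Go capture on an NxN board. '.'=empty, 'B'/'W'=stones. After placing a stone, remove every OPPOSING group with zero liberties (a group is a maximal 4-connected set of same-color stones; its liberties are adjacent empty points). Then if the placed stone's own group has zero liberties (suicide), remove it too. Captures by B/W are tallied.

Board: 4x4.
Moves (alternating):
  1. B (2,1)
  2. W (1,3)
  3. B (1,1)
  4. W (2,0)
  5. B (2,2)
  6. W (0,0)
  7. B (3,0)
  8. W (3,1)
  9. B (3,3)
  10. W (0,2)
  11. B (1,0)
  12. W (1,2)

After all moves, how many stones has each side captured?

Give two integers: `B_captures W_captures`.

Move 1: B@(2,1) -> caps B=0 W=0
Move 2: W@(1,3) -> caps B=0 W=0
Move 3: B@(1,1) -> caps B=0 W=0
Move 4: W@(2,0) -> caps B=0 W=0
Move 5: B@(2,2) -> caps B=0 W=0
Move 6: W@(0,0) -> caps B=0 W=0
Move 7: B@(3,0) -> caps B=0 W=0
Move 8: W@(3,1) -> caps B=0 W=1
Move 9: B@(3,3) -> caps B=0 W=1
Move 10: W@(0,2) -> caps B=0 W=1
Move 11: B@(1,0) -> caps B=0 W=1
Move 12: W@(1,2) -> caps B=0 W=1

Answer: 0 1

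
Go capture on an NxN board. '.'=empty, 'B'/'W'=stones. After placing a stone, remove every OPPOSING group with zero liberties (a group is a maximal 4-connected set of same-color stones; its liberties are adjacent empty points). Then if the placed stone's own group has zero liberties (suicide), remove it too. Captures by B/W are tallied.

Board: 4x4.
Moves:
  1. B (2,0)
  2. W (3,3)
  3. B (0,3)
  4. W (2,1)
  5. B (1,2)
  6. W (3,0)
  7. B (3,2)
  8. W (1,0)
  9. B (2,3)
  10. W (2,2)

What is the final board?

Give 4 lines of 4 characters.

Move 1: B@(2,0) -> caps B=0 W=0
Move 2: W@(3,3) -> caps B=0 W=0
Move 3: B@(0,3) -> caps B=0 W=0
Move 4: W@(2,1) -> caps B=0 W=0
Move 5: B@(1,2) -> caps B=0 W=0
Move 6: W@(3,0) -> caps B=0 W=0
Move 7: B@(3,2) -> caps B=0 W=0
Move 8: W@(1,0) -> caps B=0 W=1
Move 9: B@(2,3) -> caps B=1 W=1
Move 10: W@(2,2) -> caps B=1 W=1

Answer: ...B
W.B.
.WWB
W.B.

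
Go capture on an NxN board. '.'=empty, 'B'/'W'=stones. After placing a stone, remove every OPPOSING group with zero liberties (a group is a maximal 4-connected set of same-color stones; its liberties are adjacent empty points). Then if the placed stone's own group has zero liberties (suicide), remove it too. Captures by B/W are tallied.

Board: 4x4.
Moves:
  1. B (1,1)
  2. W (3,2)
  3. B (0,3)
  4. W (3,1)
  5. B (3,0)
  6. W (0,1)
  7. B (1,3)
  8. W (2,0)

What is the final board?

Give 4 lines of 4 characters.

Move 1: B@(1,1) -> caps B=0 W=0
Move 2: W@(3,2) -> caps B=0 W=0
Move 3: B@(0,3) -> caps B=0 W=0
Move 4: W@(3,1) -> caps B=0 W=0
Move 5: B@(3,0) -> caps B=0 W=0
Move 6: W@(0,1) -> caps B=0 W=0
Move 7: B@(1,3) -> caps B=0 W=0
Move 8: W@(2,0) -> caps B=0 W=1

Answer: .W.B
.B.B
W...
.WW.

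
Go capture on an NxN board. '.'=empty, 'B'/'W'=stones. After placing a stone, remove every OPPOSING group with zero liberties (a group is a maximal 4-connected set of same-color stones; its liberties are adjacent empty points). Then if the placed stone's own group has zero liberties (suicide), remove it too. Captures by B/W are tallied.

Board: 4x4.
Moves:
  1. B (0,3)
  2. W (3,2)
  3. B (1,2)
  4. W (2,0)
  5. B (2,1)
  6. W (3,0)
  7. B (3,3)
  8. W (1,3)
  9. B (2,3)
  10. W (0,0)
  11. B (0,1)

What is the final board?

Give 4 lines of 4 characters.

Move 1: B@(0,3) -> caps B=0 W=0
Move 2: W@(3,2) -> caps B=0 W=0
Move 3: B@(1,2) -> caps B=0 W=0
Move 4: W@(2,0) -> caps B=0 W=0
Move 5: B@(2,1) -> caps B=0 W=0
Move 6: W@(3,0) -> caps B=0 W=0
Move 7: B@(3,3) -> caps B=0 W=0
Move 8: W@(1,3) -> caps B=0 W=0
Move 9: B@(2,3) -> caps B=1 W=0
Move 10: W@(0,0) -> caps B=1 W=0
Move 11: B@(0,1) -> caps B=1 W=0

Answer: WB.B
..B.
WB.B
W.WB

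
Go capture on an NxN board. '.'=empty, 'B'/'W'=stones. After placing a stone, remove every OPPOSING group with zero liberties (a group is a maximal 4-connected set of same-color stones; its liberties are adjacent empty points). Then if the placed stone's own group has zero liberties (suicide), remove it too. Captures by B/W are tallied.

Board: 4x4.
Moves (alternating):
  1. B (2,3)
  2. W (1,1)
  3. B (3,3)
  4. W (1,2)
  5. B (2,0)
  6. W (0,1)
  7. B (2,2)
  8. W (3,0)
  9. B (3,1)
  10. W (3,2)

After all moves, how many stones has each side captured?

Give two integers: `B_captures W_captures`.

Move 1: B@(2,3) -> caps B=0 W=0
Move 2: W@(1,1) -> caps B=0 W=0
Move 3: B@(3,3) -> caps B=0 W=0
Move 4: W@(1,2) -> caps B=0 W=0
Move 5: B@(2,0) -> caps B=0 W=0
Move 6: W@(0,1) -> caps B=0 W=0
Move 7: B@(2,2) -> caps B=0 W=0
Move 8: W@(3,0) -> caps B=0 W=0
Move 9: B@(3,1) -> caps B=1 W=0
Move 10: W@(3,2) -> caps B=1 W=0

Answer: 1 0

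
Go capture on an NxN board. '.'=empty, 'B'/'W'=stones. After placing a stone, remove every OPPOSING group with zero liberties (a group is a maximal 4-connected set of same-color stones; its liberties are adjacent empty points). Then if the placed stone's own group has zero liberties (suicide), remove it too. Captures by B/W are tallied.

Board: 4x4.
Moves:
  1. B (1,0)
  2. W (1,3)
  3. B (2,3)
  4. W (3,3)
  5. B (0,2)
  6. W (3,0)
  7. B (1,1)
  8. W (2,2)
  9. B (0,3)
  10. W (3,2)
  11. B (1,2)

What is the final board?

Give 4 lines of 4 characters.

Move 1: B@(1,0) -> caps B=0 W=0
Move 2: W@(1,3) -> caps B=0 W=0
Move 3: B@(2,3) -> caps B=0 W=0
Move 4: W@(3,3) -> caps B=0 W=0
Move 5: B@(0,2) -> caps B=0 W=0
Move 6: W@(3,0) -> caps B=0 W=0
Move 7: B@(1,1) -> caps B=0 W=0
Move 8: W@(2,2) -> caps B=0 W=1
Move 9: B@(0,3) -> caps B=0 W=1
Move 10: W@(3,2) -> caps B=0 W=1
Move 11: B@(1,2) -> caps B=0 W=1

Answer: ..BB
BBBW
..W.
W.WW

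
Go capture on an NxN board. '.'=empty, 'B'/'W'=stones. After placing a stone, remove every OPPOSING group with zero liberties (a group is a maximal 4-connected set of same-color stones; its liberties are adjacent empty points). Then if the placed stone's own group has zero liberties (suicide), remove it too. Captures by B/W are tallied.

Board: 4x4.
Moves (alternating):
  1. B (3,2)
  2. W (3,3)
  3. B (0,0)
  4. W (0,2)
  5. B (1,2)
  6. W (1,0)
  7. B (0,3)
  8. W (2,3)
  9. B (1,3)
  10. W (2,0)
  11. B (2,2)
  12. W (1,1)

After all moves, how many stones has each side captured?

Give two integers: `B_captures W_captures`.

Answer: 2 0

Derivation:
Move 1: B@(3,2) -> caps B=0 W=0
Move 2: W@(3,3) -> caps B=0 W=0
Move 3: B@(0,0) -> caps B=0 W=0
Move 4: W@(0,2) -> caps B=0 W=0
Move 5: B@(1,2) -> caps B=0 W=0
Move 6: W@(1,0) -> caps B=0 W=0
Move 7: B@(0,3) -> caps B=0 W=0
Move 8: W@(2,3) -> caps B=0 W=0
Move 9: B@(1,3) -> caps B=0 W=0
Move 10: W@(2,0) -> caps B=0 W=0
Move 11: B@(2,2) -> caps B=2 W=0
Move 12: W@(1,1) -> caps B=2 W=0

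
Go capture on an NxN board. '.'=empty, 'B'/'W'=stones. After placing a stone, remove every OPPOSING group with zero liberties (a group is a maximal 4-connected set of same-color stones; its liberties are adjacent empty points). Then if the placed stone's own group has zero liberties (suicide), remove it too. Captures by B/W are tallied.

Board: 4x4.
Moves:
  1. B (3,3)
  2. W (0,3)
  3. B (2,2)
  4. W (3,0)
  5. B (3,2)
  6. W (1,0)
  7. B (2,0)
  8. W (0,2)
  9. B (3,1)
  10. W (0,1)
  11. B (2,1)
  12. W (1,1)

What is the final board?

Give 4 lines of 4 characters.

Answer: .WWW
WW..
BBB.
.BBB

Derivation:
Move 1: B@(3,3) -> caps B=0 W=0
Move 2: W@(0,3) -> caps B=0 W=0
Move 3: B@(2,2) -> caps B=0 W=0
Move 4: W@(3,0) -> caps B=0 W=0
Move 5: B@(3,2) -> caps B=0 W=0
Move 6: W@(1,0) -> caps B=0 W=0
Move 7: B@(2,0) -> caps B=0 W=0
Move 8: W@(0,2) -> caps B=0 W=0
Move 9: B@(3,1) -> caps B=1 W=0
Move 10: W@(0,1) -> caps B=1 W=0
Move 11: B@(2,1) -> caps B=1 W=0
Move 12: W@(1,1) -> caps B=1 W=0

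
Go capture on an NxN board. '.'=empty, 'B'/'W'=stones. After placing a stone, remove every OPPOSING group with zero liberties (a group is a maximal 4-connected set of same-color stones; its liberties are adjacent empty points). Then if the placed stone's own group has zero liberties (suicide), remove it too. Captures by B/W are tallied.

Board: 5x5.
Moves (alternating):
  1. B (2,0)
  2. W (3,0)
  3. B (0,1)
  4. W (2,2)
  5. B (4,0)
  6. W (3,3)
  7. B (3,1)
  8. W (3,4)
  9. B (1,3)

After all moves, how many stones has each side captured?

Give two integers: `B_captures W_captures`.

Answer: 1 0

Derivation:
Move 1: B@(2,0) -> caps B=0 W=0
Move 2: W@(3,0) -> caps B=0 W=0
Move 3: B@(0,1) -> caps B=0 W=0
Move 4: W@(2,2) -> caps B=0 W=0
Move 5: B@(4,0) -> caps B=0 W=0
Move 6: W@(3,3) -> caps B=0 W=0
Move 7: B@(3,1) -> caps B=1 W=0
Move 8: W@(3,4) -> caps B=1 W=0
Move 9: B@(1,3) -> caps B=1 W=0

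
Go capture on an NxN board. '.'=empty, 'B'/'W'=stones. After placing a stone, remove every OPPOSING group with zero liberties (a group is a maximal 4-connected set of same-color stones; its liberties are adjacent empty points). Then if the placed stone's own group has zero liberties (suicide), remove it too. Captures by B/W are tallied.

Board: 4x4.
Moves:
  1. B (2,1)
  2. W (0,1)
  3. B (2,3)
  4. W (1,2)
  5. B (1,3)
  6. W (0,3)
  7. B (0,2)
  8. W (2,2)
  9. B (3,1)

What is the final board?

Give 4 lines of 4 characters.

Answer: .WB.
..WB
.BWB
.B..

Derivation:
Move 1: B@(2,1) -> caps B=0 W=0
Move 2: W@(0,1) -> caps B=0 W=0
Move 3: B@(2,3) -> caps B=0 W=0
Move 4: W@(1,2) -> caps B=0 W=0
Move 5: B@(1,3) -> caps B=0 W=0
Move 6: W@(0,3) -> caps B=0 W=0
Move 7: B@(0,2) -> caps B=1 W=0
Move 8: W@(2,2) -> caps B=1 W=0
Move 9: B@(3,1) -> caps B=1 W=0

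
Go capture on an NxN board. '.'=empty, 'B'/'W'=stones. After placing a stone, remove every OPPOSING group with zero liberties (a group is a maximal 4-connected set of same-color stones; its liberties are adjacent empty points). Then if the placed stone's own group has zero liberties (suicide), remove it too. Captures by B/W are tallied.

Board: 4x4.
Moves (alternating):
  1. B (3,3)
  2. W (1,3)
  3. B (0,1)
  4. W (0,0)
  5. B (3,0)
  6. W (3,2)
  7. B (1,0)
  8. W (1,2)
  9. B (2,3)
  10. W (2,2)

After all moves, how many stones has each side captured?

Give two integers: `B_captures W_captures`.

Answer: 1 2

Derivation:
Move 1: B@(3,3) -> caps B=0 W=0
Move 2: W@(1,3) -> caps B=0 W=0
Move 3: B@(0,1) -> caps B=0 W=0
Move 4: W@(0,0) -> caps B=0 W=0
Move 5: B@(3,0) -> caps B=0 W=0
Move 6: W@(3,2) -> caps B=0 W=0
Move 7: B@(1,0) -> caps B=1 W=0
Move 8: W@(1,2) -> caps B=1 W=0
Move 9: B@(2,3) -> caps B=1 W=0
Move 10: W@(2,2) -> caps B=1 W=2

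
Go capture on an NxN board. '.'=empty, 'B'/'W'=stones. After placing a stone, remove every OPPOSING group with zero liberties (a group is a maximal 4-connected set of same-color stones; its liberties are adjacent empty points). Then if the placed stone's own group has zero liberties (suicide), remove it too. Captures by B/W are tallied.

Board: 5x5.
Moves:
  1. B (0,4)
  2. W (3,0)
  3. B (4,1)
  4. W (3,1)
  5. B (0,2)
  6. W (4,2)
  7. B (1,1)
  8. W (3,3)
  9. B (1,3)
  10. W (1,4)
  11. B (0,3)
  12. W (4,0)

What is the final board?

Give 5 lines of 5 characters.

Answer: ..BBB
.B.BW
.....
WW.W.
W.W..

Derivation:
Move 1: B@(0,4) -> caps B=0 W=0
Move 2: W@(3,0) -> caps B=0 W=0
Move 3: B@(4,1) -> caps B=0 W=0
Move 4: W@(3,1) -> caps B=0 W=0
Move 5: B@(0,2) -> caps B=0 W=0
Move 6: W@(4,2) -> caps B=0 W=0
Move 7: B@(1,1) -> caps B=0 W=0
Move 8: W@(3,3) -> caps B=0 W=0
Move 9: B@(1,3) -> caps B=0 W=0
Move 10: W@(1,4) -> caps B=0 W=0
Move 11: B@(0,3) -> caps B=0 W=0
Move 12: W@(4,0) -> caps B=0 W=1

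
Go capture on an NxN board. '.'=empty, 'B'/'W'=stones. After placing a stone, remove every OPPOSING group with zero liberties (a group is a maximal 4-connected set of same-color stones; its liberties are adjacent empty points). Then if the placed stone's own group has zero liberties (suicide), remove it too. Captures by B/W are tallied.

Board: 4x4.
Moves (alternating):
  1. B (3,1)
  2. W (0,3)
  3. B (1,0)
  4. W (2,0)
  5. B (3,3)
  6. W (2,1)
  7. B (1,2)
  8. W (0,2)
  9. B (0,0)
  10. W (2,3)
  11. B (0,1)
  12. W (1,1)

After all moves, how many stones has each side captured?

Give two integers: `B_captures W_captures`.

Answer: 0 3

Derivation:
Move 1: B@(3,1) -> caps B=0 W=0
Move 2: W@(0,3) -> caps B=0 W=0
Move 3: B@(1,0) -> caps B=0 W=0
Move 4: W@(2,0) -> caps B=0 W=0
Move 5: B@(3,3) -> caps B=0 W=0
Move 6: W@(2,1) -> caps B=0 W=0
Move 7: B@(1,2) -> caps B=0 W=0
Move 8: W@(0,2) -> caps B=0 W=0
Move 9: B@(0,0) -> caps B=0 W=0
Move 10: W@(2,3) -> caps B=0 W=0
Move 11: B@(0,1) -> caps B=0 W=0
Move 12: W@(1,1) -> caps B=0 W=3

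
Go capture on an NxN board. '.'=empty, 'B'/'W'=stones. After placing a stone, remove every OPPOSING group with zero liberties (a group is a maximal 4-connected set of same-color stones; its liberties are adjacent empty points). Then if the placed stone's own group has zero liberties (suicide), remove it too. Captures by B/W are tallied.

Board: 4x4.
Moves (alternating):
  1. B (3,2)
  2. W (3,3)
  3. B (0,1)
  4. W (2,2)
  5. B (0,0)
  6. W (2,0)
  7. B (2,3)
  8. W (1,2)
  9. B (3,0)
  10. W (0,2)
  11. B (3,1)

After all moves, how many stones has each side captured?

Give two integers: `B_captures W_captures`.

Move 1: B@(3,2) -> caps B=0 W=0
Move 2: W@(3,3) -> caps B=0 W=0
Move 3: B@(0,1) -> caps B=0 W=0
Move 4: W@(2,2) -> caps B=0 W=0
Move 5: B@(0,0) -> caps B=0 W=0
Move 6: W@(2,0) -> caps B=0 W=0
Move 7: B@(2,3) -> caps B=1 W=0
Move 8: W@(1,2) -> caps B=1 W=0
Move 9: B@(3,0) -> caps B=1 W=0
Move 10: W@(0,2) -> caps B=1 W=0
Move 11: B@(3,1) -> caps B=1 W=0

Answer: 1 0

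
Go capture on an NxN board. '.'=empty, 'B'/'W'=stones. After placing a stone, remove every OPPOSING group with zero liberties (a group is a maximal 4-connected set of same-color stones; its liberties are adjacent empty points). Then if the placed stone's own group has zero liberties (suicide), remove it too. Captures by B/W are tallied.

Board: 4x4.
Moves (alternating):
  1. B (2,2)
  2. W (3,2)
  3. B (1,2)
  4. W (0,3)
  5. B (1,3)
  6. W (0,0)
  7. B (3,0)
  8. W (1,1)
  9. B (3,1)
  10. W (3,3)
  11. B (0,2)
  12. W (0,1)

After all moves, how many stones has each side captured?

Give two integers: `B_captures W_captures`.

Move 1: B@(2,2) -> caps B=0 W=0
Move 2: W@(3,2) -> caps B=0 W=0
Move 3: B@(1,2) -> caps B=0 W=0
Move 4: W@(0,3) -> caps B=0 W=0
Move 5: B@(1,3) -> caps B=0 W=0
Move 6: W@(0,0) -> caps B=0 W=0
Move 7: B@(3,0) -> caps B=0 W=0
Move 8: W@(1,1) -> caps B=0 W=0
Move 9: B@(3,1) -> caps B=0 W=0
Move 10: W@(3,3) -> caps B=0 W=0
Move 11: B@(0,2) -> caps B=1 W=0
Move 12: W@(0,1) -> caps B=1 W=0

Answer: 1 0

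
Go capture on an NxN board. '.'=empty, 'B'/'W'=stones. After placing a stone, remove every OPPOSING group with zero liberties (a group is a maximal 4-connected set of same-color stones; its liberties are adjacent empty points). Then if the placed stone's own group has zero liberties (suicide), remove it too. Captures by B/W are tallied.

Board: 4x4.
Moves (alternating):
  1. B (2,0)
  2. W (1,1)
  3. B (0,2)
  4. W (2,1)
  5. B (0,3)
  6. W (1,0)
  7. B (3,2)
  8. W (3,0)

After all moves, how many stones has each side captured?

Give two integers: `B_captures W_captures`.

Move 1: B@(2,0) -> caps B=0 W=0
Move 2: W@(1,1) -> caps B=0 W=0
Move 3: B@(0,2) -> caps B=0 W=0
Move 4: W@(2,1) -> caps B=0 W=0
Move 5: B@(0,3) -> caps B=0 W=0
Move 6: W@(1,0) -> caps B=0 W=0
Move 7: B@(3,2) -> caps B=0 W=0
Move 8: W@(3,0) -> caps B=0 W=1

Answer: 0 1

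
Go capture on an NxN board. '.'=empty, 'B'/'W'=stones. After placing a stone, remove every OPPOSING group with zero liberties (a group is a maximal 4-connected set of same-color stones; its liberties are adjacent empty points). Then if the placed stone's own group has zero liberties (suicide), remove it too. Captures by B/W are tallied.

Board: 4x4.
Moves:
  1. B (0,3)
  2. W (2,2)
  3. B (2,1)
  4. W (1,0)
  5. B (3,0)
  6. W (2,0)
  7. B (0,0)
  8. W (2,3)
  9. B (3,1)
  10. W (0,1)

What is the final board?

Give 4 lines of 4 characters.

Move 1: B@(0,3) -> caps B=0 W=0
Move 2: W@(2,2) -> caps B=0 W=0
Move 3: B@(2,1) -> caps B=0 W=0
Move 4: W@(1,0) -> caps B=0 W=0
Move 5: B@(3,0) -> caps B=0 W=0
Move 6: W@(2,0) -> caps B=0 W=0
Move 7: B@(0,0) -> caps B=0 W=0
Move 8: W@(2,3) -> caps B=0 W=0
Move 9: B@(3,1) -> caps B=0 W=0
Move 10: W@(0,1) -> caps B=0 W=1

Answer: .W.B
W...
WBWW
BB..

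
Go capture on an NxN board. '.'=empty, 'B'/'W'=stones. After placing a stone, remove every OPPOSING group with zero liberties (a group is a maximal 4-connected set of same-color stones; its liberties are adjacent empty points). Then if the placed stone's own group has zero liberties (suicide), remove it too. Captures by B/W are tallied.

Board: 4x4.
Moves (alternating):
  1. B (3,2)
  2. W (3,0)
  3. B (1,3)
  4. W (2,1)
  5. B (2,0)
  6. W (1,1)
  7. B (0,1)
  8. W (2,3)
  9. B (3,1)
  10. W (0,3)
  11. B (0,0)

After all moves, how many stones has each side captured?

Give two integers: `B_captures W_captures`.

Move 1: B@(3,2) -> caps B=0 W=0
Move 2: W@(3,0) -> caps B=0 W=0
Move 3: B@(1,3) -> caps B=0 W=0
Move 4: W@(2,1) -> caps B=0 W=0
Move 5: B@(2,0) -> caps B=0 W=0
Move 6: W@(1,1) -> caps B=0 W=0
Move 7: B@(0,1) -> caps B=0 W=0
Move 8: W@(2,3) -> caps B=0 W=0
Move 9: B@(3,1) -> caps B=1 W=0
Move 10: W@(0,3) -> caps B=1 W=0
Move 11: B@(0,0) -> caps B=1 W=0

Answer: 1 0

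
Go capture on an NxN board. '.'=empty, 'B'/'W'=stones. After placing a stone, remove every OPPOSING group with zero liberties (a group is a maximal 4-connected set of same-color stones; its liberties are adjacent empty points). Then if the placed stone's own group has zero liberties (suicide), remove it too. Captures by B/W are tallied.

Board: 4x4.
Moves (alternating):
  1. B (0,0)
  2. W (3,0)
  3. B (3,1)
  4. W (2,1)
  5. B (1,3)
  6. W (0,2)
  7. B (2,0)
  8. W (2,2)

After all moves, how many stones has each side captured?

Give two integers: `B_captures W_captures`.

Move 1: B@(0,0) -> caps B=0 W=0
Move 2: W@(3,0) -> caps B=0 W=0
Move 3: B@(3,1) -> caps B=0 W=0
Move 4: W@(2,1) -> caps B=0 W=0
Move 5: B@(1,3) -> caps B=0 W=0
Move 6: W@(0,2) -> caps B=0 W=0
Move 7: B@(2,0) -> caps B=1 W=0
Move 8: W@(2,2) -> caps B=1 W=0

Answer: 1 0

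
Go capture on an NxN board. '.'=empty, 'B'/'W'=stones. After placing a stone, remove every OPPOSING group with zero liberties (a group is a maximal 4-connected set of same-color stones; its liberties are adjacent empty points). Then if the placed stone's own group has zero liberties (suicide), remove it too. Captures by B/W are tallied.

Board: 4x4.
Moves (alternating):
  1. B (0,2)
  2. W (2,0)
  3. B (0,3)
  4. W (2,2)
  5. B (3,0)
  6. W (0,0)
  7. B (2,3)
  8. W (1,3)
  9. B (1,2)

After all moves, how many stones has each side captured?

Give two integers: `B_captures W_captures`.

Move 1: B@(0,2) -> caps B=0 W=0
Move 2: W@(2,0) -> caps B=0 W=0
Move 3: B@(0,3) -> caps B=0 W=0
Move 4: W@(2,2) -> caps B=0 W=0
Move 5: B@(3,0) -> caps B=0 W=0
Move 6: W@(0,0) -> caps B=0 W=0
Move 7: B@(2,3) -> caps B=0 W=0
Move 8: W@(1,3) -> caps B=0 W=0
Move 9: B@(1,2) -> caps B=1 W=0

Answer: 1 0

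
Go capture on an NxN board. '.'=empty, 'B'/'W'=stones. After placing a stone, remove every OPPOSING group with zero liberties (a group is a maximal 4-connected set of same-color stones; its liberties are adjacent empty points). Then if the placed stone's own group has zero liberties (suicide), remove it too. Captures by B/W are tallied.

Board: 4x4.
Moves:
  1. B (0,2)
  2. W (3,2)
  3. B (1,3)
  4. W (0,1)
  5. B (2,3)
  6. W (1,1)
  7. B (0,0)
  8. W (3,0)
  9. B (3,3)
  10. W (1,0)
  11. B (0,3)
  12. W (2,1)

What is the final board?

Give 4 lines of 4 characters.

Answer: .WBB
WW.B
.W.B
W.WB

Derivation:
Move 1: B@(0,2) -> caps B=0 W=0
Move 2: W@(3,2) -> caps B=0 W=0
Move 3: B@(1,3) -> caps B=0 W=0
Move 4: W@(0,1) -> caps B=0 W=0
Move 5: B@(2,3) -> caps B=0 W=0
Move 6: W@(1,1) -> caps B=0 W=0
Move 7: B@(0,0) -> caps B=0 W=0
Move 8: W@(3,0) -> caps B=0 W=0
Move 9: B@(3,3) -> caps B=0 W=0
Move 10: W@(1,0) -> caps B=0 W=1
Move 11: B@(0,3) -> caps B=0 W=1
Move 12: W@(2,1) -> caps B=0 W=1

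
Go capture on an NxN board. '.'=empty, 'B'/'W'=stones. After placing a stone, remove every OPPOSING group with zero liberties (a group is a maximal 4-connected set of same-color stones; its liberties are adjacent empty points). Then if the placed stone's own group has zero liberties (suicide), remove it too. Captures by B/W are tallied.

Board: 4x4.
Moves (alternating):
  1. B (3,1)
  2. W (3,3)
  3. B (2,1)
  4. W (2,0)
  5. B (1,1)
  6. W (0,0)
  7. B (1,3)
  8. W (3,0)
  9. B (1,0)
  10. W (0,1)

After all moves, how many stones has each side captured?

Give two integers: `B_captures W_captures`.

Answer: 2 0

Derivation:
Move 1: B@(3,1) -> caps B=0 W=0
Move 2: W@(3,3) -> caps B=0 W=0
Move 3: B@(2,1) -> caps B=0 W=0
Move 4: W@(2,0) -> caps B=0 W=0
Move 5: B@(1,1) -> caps B=0 W=0
Move 6: W@(0,0) -> caps B=0 W=0
Move 7: B@(1,3) -> caps B=0 W=0
Move 8: W@(3,0) -> caps B=0 W=0
Move 9: B@(1,0) -> caps B=2 W=0
Move 10: W@(0,1) -> caps B=2 W=0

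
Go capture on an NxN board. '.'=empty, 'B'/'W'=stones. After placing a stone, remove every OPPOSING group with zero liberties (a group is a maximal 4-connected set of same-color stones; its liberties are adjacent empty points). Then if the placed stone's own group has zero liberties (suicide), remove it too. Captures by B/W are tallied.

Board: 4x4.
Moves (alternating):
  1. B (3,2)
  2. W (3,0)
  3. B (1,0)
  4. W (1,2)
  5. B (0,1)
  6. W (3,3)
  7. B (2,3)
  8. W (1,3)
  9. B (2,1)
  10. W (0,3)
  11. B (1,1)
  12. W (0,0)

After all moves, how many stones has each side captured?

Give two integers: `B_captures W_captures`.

Move 1: B@(3,2) -> caps B=0 W=0
Move 2: W@(3,0) -> caps B=0 W=0
Move 3: B@(1,0) -> caps B=0 W=0
Move 4: W@(1,2) -> caps B=0 W=0
Move 5: B@(0,1) -> caps B=0 W=0
Move 6: W@(3,3) -> caps B=0 W=0
Move 7: B@(2,3) -> caps B=1 W=0
Move 8: W@(1,3) -> caps B=1 W=0
Move 9: B@(2,1) -> caps B=1 W=0
Move 10: W@(0,3) -> caps B=1 W=0
Move 11: B@(1,1) -> caps B=1 W=0
Move 12: W@(0,0) -> caps B=1 W=0

Answer: 1 0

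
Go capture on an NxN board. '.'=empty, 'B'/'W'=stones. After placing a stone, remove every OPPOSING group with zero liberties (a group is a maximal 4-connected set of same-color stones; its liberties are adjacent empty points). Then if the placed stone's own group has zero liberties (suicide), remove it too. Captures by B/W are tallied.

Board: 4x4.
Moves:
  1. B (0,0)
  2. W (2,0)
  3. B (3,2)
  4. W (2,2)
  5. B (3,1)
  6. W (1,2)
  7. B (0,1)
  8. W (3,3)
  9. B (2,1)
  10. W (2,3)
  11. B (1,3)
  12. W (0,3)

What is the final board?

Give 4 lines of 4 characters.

Answer: BB.W
..W.
WBWW
.BBW

Derivation:
Move 1: B@(0,0) -> caps B=0 W=0
Move 2: W@(2,0) -> caps B=0 W=0
Move 3: B@(3,2) -> caps B=0 W=0
Move 4: W@(2,2) -> caps B=0 W=0
Move 5: B@(3,1) -> caps B=0 W=0
Move 6: W@(1,2) -> caps B=0 W=0
Move 7: B@(0,1) -> caps B=0 W=0
Move 8: W@(3,3) -> caps B=0 W=0
Move 9: B@(2,1) -> caps B=0 W=0
Move 10: W@(2,3) -> caps B=0 W=0
Move 11: B@(1,3) -> caps B=0 W=0
Move 12: W@(0,3) -> caps B=0 W=1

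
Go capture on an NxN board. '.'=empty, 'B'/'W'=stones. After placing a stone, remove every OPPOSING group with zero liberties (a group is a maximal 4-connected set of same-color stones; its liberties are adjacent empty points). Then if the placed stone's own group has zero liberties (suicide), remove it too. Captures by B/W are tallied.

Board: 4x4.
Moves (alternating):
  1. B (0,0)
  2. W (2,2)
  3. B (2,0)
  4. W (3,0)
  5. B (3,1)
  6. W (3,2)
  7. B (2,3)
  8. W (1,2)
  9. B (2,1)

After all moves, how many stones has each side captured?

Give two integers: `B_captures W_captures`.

Answer: 1 0

Derivation:
Move 1: B@(0,0) -> caps B=0 W=0
Move 2: W@(2,2) -> caps B=0 W=0
Move 3: B@(2,0) -> caps B=0 W=0
Move 4: W@(3,0) -> caps B=0 W=0
Move 5: B@(3,1) -> caps B=1 W=0
Move 6: W@(3,2) -> caps B=1 W=0
Move 7: B@(2,3) -> caps B=1 W=0
Move 8: W@(1,2) -> caps B=1 W=0
Move 9: B@(2,1) -> caps B=1 W=0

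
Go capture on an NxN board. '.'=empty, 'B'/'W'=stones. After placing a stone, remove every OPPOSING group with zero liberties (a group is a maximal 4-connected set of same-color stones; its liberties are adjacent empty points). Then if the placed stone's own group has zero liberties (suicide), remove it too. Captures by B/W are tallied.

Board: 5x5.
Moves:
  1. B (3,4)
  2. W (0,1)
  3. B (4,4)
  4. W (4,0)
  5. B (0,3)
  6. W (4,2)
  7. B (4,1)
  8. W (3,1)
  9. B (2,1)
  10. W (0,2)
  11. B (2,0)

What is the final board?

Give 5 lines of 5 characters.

Move 1: B@(3,4) -> caps B=0 W=0
Move 2: W@(0,1) -> caps B=0 W=0
Move 3: B@(4,4) -> caps B=0 W=0
Move 4: W@(4,0) -> caps B=0 W=0
Move 5: B@(0,3) -> caps B=0 W=0
Move 6: W@(4,2) -> caps B=0 W=0
Move 7: B@(4,1) -> caps B=0 W=0
Move 8: W@(3,1) -> caps B=0 W=1
Move 9: B@(2,1) -> caps B=0 W=1
Move 10: W@(0,2) -> caps B=0 W=1
Move 11: B@(2,0) -> caps B=0 W=1

Answer: .WWB.
.....
BB...
.W..B
W.W.B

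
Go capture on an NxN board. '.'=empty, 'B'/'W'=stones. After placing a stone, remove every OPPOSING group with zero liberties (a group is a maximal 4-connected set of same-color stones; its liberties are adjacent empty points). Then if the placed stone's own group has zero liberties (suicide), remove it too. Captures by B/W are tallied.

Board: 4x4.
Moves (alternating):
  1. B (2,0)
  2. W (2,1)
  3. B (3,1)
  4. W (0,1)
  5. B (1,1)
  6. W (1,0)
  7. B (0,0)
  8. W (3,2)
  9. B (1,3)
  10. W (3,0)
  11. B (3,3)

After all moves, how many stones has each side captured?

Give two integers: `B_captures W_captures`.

Move 1: B@(2,0) -> caps B=0 W=0
Move 2: W@(2,1) -> caps B=0 W=0
Move 3: B@(3,1) -> caps B=0 W=0
Move 4: W@(0,1) -> caps B=0 W=0
Move 5: B@(1,1) -> caps B=0 W=0
Move 6: W@(1,0) -> caps B=0 W=0
Move 7: B@(0,0) -> caps B=1 W=0
Move 8: W@(3,2) -> caps B=1 W=0
Move 9: B@(1,3) -> caps B=1 W=0
Move 10: W@(3,0) -> caps B=1 W=1
Move 11: B@(3,3) -> caps B=1 W=1

Answer: 1 1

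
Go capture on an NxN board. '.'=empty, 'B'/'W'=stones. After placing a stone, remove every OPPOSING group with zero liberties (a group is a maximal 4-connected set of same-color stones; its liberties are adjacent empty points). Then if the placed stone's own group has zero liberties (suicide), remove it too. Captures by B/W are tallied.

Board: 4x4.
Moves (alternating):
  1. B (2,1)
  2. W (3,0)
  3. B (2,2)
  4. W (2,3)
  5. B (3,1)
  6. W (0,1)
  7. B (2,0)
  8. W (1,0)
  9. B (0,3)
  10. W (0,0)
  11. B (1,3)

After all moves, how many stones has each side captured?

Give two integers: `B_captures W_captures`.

Move 1: B@(2,1) -> caps B=0 W=0
Move 2: W@(3,0) -> caps B=0 W=0
Move 3: B@(2,2) -> caps B=0 W=0
Move 4: W@(2,3) -> caps B=0 W=0
Move 5: B@(3,1) -> caps B=0 W=0
Move 6: W@(0,1) -> caps B=0 W=0
Move 7: B@(2,0) -> caps B=1 W=0
Move 8: W@(1,0) -> caps B=1 W=0
Move 9: B@(0,3) -> caps B=1 W=0
Move 10: W@(0,0) -> caps B=1 W=0
Move 11: B@(1,3) -> caps B=1 W=0

Answer: 1 0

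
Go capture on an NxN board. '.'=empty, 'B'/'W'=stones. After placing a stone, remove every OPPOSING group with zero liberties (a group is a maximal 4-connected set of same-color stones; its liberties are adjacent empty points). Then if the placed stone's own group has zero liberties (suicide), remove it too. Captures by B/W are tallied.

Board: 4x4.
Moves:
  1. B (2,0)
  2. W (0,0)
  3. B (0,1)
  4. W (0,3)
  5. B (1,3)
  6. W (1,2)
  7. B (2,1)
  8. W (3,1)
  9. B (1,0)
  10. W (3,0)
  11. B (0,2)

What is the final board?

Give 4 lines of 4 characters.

Answer: .BB.
B.WB
BB..
WW..

Derivation:
Move 1: B@(2,0) -> caps B=0 W=0
Move 2: W@(0,0) -> caps B=0 W=0
Move 3: B@(0,1) -> caps B=0 W=0
Move 4: W@(0,3) -> caps B=0 W=0
Move 5: B@(1,3) -> caps B=0 W=0
Move 6: W@(1,2) -> caps B=0 W=0
Move 7: B@(2,1) -> caps B=0 W=0
Move 8: W@(3,1) -> caps B=0 W=0
Move 9: B@(1,0) -> caps B=1 W=0
Move 10: W@(3,0) -> caps B=1 W=0
Move 11: B@(0,2) -> caps B=2 W=0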